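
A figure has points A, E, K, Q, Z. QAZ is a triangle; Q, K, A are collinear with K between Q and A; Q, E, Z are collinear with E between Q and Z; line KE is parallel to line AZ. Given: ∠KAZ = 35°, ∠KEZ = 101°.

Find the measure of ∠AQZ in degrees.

∠AQZ = 66°

1. ∠QAZ = 35°  [K on ray AQ]
2. ∠KEQ = 79°  [linear pair at E on QZ]
3. ∠EKQ = 35°  [KE∥AZ, corresponding at K]
4. ∠EQK = 66°  [△QKE]
5. ∠AQZ = 66°  [K on QA, E on QZ]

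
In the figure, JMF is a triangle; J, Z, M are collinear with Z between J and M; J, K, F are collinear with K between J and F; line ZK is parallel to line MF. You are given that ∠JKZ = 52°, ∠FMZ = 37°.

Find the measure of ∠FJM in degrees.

1. ∠JFM = 52°  [ZK∥MF, corresponding at K]
2. ∠FMJ = 37°  [Z on ray MJ]
3. ∠FJM = 91°  [△JMF]

∠FJM = 91°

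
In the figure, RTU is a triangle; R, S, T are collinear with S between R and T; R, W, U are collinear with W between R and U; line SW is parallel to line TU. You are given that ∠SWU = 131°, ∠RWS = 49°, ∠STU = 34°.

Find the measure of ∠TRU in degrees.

1. ∠RUT = 49°  [SW∥TU, corresponding at W]
2. ∠RTU = 34°  [S on ray TR]
3. ∠TRU = 97°  [△RTU]

∠TRU = 97°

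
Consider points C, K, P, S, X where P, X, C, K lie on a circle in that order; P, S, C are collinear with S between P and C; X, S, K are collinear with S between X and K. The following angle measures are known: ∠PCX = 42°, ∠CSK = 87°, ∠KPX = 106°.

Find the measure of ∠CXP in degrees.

1. ∠PKX = 42°  [same arc PX]
2. ∠PSX = 87°  [vertical angles at S]
3. ∠KXP = 32°  [△PXK]
4. ∠CPX = 61°  [△PSX]
5. ∠CXP = 77°  [△PXC]

∠CXP = 77°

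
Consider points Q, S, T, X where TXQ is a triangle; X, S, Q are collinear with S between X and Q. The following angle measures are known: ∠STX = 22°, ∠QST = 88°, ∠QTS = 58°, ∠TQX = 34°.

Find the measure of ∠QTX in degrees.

∠QTX = 80°

1. ∠TSX = 92°  [linear pair at S on XQ]
2. ∠SXT = 66°  [△TXS]
3. ∠QXT = 66°  [S on ray XQ]
4. ∠QTX = 80°  [△TXQ]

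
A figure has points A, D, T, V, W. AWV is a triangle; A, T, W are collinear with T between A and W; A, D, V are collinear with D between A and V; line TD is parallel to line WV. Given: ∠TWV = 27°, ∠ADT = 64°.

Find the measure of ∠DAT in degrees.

1. ∠AWV = 27°  [T on ray WA]
2. ∠AVW = 64°  [TD∥WV, corresponding at D]
3. ∠VAW = 89°  [△AWV]
4. ∠DAT = 89°  [T on AW, D on AV]

∠DAT = 89°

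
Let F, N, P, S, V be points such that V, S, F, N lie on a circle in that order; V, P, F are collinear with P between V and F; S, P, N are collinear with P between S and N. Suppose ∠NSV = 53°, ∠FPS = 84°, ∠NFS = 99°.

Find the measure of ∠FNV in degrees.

1. ∠NFV = 53°  [same arc VN]
2. ∠NPV = 84°  [vertical angles at P]
3. ∠NVS = 81°  [cyclic VSFN, opposite ∠V+∠F]
4. ∠SNV = 46°  [△VSN]
5. ∠FVN = 50°  [△VPN]
6. ∠FNV = 77°  [△VFN]

∠FNV = 77°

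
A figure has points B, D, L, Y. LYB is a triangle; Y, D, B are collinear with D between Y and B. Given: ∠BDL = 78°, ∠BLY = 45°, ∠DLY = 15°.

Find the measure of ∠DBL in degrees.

1. ∠LDY = 102°  [linear pair at D on YB]
2. ∠DYL = 63°  [△LYD]
3. ∠BYL = 63°  [D on ray YB]
4. ∠LBY = 72°  [△LYB]
5. ∠DBL = 72°  [D on ray BY]

∠DBL = 72°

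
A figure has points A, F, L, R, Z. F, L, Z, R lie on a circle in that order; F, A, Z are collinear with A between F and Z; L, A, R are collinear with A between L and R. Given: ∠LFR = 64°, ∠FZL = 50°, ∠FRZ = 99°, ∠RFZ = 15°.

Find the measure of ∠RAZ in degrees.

∠RAZ = 65°

1. ∠LZR = 116°  [cyclic FLZR, opposite ∠F+∠Z]
2. ∠FZR = 66°  [△FZR]
3. ∠RLZ = 15°  [same arc ZR]
4. ∠LRZ = 49°  [△LZR]
5. ∠RAZ = 65°  [△ZAR]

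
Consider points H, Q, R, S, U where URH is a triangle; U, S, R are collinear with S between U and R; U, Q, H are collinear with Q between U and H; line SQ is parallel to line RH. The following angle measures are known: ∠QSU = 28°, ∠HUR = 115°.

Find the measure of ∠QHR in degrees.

∠QHR = 37°

1. ∠HRU = 28°  [SQ∥RH, corresponding at S]
2. ∠RHU = 37°  [△URH]
3. ∠QHR = 37°  [Q on ray HU]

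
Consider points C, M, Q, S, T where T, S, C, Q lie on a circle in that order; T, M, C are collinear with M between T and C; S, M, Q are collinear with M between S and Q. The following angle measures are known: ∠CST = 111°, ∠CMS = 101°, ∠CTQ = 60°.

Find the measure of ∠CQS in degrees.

1. ∠CQT = 69°  [cyclic TSCQ, opposite ∠S+∠Q]
2. ∠QMT = 101°  [vertical angles at M]
3. ∠QCT = 51°  [△TCQ]
4. ∠CMQ = 79°  [linear pair at M on TC]
5. ∠CQS = 50°  [△CMQ]

∠CQS = 50°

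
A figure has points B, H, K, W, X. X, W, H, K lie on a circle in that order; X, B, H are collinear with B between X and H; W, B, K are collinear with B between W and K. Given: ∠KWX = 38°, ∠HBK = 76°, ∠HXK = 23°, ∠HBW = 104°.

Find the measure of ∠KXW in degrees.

∠KXW = 89°

1. ∠KBX = 104°  [linear pair at B on XH]
2. ∠WKX = 53°  [△XBK]
3. ∠KXW = 89°  [△XWK]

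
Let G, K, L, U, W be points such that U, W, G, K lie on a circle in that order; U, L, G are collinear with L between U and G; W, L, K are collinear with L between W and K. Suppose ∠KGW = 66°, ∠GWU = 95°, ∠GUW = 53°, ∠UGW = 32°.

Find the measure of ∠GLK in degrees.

∠GLK = 93°

1. ∠KUW = 114°  [cyclic UWGK, opposite ∠U+∠G]
2. ∠GKW = 53°  [same arc WG]
3. ∠UKW = 32°  [same arc UW]
4. ∠KWU = 34°  [△UWK]
5. ∠KGU = 34°  [same arc UK]
6. ∠GLK = 93°  [△GLK]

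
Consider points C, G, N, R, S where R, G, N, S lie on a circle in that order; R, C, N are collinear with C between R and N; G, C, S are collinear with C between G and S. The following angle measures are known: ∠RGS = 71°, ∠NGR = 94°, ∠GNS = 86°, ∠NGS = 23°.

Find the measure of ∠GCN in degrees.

1. ∠GRS = 94°  [cyclic RGNS, opposite ∠R+∠N]
2. ∠NRS = 23°  [same arc NS]
3. ∠GSR = 15°  [△RGS]
4. ∠RCS = 142°  [△RCS]
5. ∠GCN = 142°  [vertical angles at C]

∠GCN = 142°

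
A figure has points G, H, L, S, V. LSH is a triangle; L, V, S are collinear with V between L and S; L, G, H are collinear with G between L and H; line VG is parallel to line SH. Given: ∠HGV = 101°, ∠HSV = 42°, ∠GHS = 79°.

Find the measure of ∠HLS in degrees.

1. ∠HSL = 42°  [V on ray SL]
2. ∠LHS = 79°  [G on ray HL]
3. ∠HLS = 59°  [△LSH]

∠HLS = 59°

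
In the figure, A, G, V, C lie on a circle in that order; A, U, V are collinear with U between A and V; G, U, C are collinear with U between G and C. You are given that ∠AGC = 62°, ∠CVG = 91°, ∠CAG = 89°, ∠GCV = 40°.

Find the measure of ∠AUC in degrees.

1. ∠AVC = 62°  [same arc AC]
2. ∠CUV = 78°  [△VUC]
3. ∠AUC = 102°  [linear pair at U on AV]

∠AUC = 102°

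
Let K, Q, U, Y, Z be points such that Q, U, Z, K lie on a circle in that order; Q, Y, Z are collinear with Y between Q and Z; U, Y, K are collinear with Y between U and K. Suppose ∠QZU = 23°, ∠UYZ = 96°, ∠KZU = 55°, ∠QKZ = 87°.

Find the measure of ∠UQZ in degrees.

1. ∠QKU = 23°  [same arc QU]
2. ∠QYU = 84°  [linear pair at Y on QZ]
3. ∠KQU = 125°  [cyclic QUZK, opposite ∠Q+∠Z]
4. ∠KUQ = 32°  [△QUK]
5. ∠UQZ = 64°  [△QYU]

∠UQZ = 64°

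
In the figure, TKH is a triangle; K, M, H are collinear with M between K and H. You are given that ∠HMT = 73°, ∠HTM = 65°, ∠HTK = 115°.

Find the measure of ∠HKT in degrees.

∠HKT = 23°

1. ∠MHT = 42°  [△TMH]
2. ∠KHT = 42°  [M on ray HK]
3. ∠HKT = 23°  [△TKH]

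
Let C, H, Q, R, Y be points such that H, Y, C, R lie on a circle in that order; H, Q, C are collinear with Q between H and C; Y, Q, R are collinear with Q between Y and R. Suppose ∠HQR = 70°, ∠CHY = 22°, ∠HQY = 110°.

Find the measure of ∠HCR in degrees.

1. ∠CQR = 110°  [linear pair at Q on HC]
2. ∠CRY = 22°  [same arc YC]
3. ∠HCR = 48°  [△CQR]

∠HCR = 48°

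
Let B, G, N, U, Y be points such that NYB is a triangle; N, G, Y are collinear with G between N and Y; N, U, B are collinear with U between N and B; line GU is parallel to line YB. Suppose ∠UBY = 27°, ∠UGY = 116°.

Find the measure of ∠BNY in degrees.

1. ∠NBY = 27°  [U on ray BN]
2. ∠NGU = 64°  [linear pair at G on NY]
3. ∠GUN = 27°  [GU∥YB, corresponding at U]
4. ∠GNU = 89°  [△NGU]
5. ∠BNY = 89°  [G on NY, U on NB]

∠BNY = 89°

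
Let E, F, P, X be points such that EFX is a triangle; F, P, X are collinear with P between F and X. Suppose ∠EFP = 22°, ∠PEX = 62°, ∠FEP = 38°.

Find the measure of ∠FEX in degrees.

1. ∠EPF = 120°  [△EFP]
2. ∠EFX = 22°  [P on ray FX]
3. ∠EPX = 60°  [linear pair at P on FX]
4. ∠EXP = 58°  [△EPX]
5. ∠EXF = 58°  [P on ray XF]
6. ∠FEX = 100°  [△EFX]

∠FEX = 100°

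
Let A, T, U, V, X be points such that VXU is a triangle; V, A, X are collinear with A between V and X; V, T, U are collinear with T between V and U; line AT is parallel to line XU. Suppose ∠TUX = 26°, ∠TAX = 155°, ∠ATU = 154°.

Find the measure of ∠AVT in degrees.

1. ∠TAV = 25°  [linear pair at A on VX]
2. ∠ATV = 26°  [linear pair at T on VU]
3. ∠AVT = 129°  [△VAT]

∠AVT = 129°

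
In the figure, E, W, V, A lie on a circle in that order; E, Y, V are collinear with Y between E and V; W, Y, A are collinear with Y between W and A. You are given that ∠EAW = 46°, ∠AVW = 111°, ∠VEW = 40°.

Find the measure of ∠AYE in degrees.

∠AYE = 105°

1. ∠VAW = 40°  [same arc WV]
2. ∠AWV = 29°  [△WVA]
3. ∠AEV = 29°  [same arc VA]
4. ∠AYE = 105°  [△EYA]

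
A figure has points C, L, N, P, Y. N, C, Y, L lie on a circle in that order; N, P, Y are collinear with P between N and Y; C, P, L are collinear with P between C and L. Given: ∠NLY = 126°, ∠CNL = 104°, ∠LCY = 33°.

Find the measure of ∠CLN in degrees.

∠CLN = 55°

1. ∠LNY = 33°  [same arc YL]
2. ∠LYN = 21°  [△NYL]
3. ∠LCN = 21°  [same arc NL]
4. ∠CLN = 55°  [△NCL]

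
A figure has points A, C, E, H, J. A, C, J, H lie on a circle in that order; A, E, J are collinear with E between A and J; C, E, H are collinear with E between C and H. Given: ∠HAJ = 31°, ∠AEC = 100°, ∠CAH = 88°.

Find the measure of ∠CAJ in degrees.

∠CAJ = 57°

1. ∠HCJ = 31°  [same arc JH]
2. ∠CJH = 92°  [cyclic ACJH, opposite ∠A+∠J]
3. ∠CHJ = 57°  [△CJH]
4. ∠CAJ = 57°  [same arc CJ]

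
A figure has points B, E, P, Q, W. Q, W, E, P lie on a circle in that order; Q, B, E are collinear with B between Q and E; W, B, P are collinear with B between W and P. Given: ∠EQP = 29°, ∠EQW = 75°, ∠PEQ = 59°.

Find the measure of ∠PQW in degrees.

1. ∠EWP = 29°  [same arc EP]
2. ∠EPW = 75°  [same arc WE]
3. ∠PEW = 76°  [△WEP]
4. ∠PQW = 104°  [cyclic QWEP, opposite ∠Q+∠E]

∠PQW = 104°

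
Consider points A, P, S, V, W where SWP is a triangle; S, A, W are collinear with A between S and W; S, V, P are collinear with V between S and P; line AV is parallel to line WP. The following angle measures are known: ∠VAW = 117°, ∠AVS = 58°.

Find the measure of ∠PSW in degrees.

∠PSW = 59°

1. ∠SAV = 63°  [linear pair at A on SW]
2. ∠ASV = 59°  [△SAV]
3. ∠PSW = 59°  [A on SW, V on SP]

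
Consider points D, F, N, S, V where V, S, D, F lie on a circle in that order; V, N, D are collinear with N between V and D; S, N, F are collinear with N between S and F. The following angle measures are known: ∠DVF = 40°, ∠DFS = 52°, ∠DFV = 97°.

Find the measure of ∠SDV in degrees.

1. ∠DVS = 52°  [same arc SD]
2. ∠DSV = 83°  [cyclic VSDF, opposite ∠S+∠F]
3. ∠SDV = 45°  [△VSD]

∠SDV = 45°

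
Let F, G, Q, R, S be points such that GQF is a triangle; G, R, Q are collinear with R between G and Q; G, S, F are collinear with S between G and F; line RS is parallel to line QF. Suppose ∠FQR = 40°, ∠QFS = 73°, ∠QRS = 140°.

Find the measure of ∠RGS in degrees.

∠RGS = 67°

1. ∠GFQ = 73°  [S on ray FG]
2. ∠GRS = 40°  [linear pair at R on GQ]
3. ∠GSR = 73°  [RS∥QF, corresponding at S]
4. ∠RGS = 67°  [△GRS]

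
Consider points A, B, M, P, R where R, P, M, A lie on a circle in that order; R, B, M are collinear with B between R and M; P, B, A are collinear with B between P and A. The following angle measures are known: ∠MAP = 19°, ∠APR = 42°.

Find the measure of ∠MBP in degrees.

∠MBP = 61°

1. ∠MRP = 19°  [same arc PM]
2. ∠PBR = 119°  [△RBP]
3. ∠MBP = 61°  [linear pair at B on RM]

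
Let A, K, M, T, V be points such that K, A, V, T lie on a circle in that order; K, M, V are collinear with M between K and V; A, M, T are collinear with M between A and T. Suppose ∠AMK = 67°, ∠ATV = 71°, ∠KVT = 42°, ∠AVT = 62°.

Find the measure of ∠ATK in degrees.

∠ATK = 20°

1. ∠KAT = 42°  [same arc KT]
2. ∠AKT = 118°  [cyclic KAVT, opposite ∠K+∠V]
3. ∠ATK = 20°  [△KAT]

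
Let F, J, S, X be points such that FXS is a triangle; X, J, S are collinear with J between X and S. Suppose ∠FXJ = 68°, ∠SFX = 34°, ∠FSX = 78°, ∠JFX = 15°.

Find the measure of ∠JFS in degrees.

∠JFS = 19°

1. ∠FJX = 97°  [△FXJ]
2. ∠FSJ = 78°  [J on ray SX]
3. ∠FJS = 83°  [linear pair at J on XS]
4. ∠JFS = 19°  [△FJS]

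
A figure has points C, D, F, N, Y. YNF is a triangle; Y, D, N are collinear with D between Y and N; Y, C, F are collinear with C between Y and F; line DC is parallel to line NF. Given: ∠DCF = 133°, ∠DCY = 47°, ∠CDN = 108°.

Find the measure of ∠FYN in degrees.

∠FYN = 61°

1. ∠CDY = 72°  [linear pair at D on YN]
2. ∠CYD = 61°  [△YDC]
3. ∠FYN = 61°  [D on YN, C on YF]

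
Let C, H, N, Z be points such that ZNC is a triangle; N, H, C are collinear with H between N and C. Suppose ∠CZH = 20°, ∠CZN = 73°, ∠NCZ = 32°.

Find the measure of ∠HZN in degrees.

1. ∠CNZ = 75°  [△ZNC]
2. ∠HCZ = 32°  [H on ray CN]
3. ∠HNZ = 75°  [H on ray NC]
4. ∠CHZ = 128°  [△ZHC]
5. ∠NHZ = 52°  [linear pair at H on NC]
6. ∠HZN = 53°  [△ZNH]

∠HZN = 53°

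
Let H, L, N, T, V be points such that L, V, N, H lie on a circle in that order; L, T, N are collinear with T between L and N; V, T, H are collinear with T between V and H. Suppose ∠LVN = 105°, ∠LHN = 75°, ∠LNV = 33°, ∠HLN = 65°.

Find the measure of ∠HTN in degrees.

∠HTN = 98°

1. ∠NLV = 42°  [△LVN]
2. ∠HNL = 40°  [△LNH]
3. ∠NHV = 42°  [same arc VN]
4. ∠HTN = 98°  [△NTH]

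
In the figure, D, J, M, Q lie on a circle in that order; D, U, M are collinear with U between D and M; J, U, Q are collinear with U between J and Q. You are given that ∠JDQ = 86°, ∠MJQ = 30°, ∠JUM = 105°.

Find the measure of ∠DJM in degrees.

∠DJM = 79°

1. ∠JMQ = 94°  [cyclic DJMQ, opposite ∠D+∠M]
2. ∠JQM = 56°  [△JMQ]
3. ∠DMJ = 45°  [△JUM]
4. ∠JDM = 56°  [same arc JM]
5. ∠DJM = 79°  [△DJM]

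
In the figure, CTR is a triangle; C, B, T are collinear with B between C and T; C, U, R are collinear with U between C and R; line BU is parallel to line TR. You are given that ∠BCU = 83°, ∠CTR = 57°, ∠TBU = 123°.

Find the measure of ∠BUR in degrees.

1. ∠RCT = 83°  [B on CT, U on CR]
2. ∠CRT = 40°  [△CTR]
3. ∠BUC = 40°  [BU∥TR, corresponding at U]
4. ∠BUR = 140°  [linear pair at U on CR]

∠BUR = 140°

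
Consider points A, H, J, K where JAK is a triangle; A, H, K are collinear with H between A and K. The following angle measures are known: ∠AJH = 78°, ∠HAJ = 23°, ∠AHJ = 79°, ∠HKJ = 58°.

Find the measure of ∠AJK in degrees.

∠AJK = 99°

1. ∠JAK = 23°  [H on ray AK]
2. ∠AKJ = 58°  [H on ray KA]
3. ∠AJK = 99°  [△JAK]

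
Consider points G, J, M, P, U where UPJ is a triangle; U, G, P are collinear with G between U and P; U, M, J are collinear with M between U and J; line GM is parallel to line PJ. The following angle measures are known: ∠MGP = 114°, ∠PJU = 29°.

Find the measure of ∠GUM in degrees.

1. ∠MGU = 66°  [linear pair at G on UP]
2. ∠GMU = 29°  [GM∥PJ, corresponding at M]
3. ∠GUM = 85°  [△UGM]

∠GUM = 85°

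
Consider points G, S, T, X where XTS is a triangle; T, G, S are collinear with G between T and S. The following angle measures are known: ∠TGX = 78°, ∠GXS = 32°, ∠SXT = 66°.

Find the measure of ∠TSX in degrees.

1. ∠SGX = 102°  [linear pair at G on TS]
2. ∠GSX = 46°  [△XGS]
3. ∠TSX = 46°  [G on ray ST]

∠TSX = 46°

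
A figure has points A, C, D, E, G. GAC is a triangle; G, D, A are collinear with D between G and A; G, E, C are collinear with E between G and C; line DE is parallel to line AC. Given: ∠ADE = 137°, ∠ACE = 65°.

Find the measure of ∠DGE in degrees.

∠DGE = 72°

1. ∠EDG = 43°  [linear pair at D on GA]
2. ∠ACG = 65°  [E on ray CG]
3. ∠CAG = 43°  [DE∥AC, corresponding at D]
4. ∠AGC = 72°  [△GAC]
5. ∠DGE = 72°  [D on GA, E on GC]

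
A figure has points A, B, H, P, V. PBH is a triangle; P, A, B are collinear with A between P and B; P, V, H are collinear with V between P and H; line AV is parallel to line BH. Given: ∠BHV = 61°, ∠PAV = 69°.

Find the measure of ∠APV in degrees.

1. ∠BHP = 61°  [V on ray HP]
2. ∠HBP = 69°  [AV∥BH, corresponding at A]
3. ∠BPH = 50°  [△PBH]
4. ∠APV = 50°  [A on PB, V on PH]

∠APV = 50°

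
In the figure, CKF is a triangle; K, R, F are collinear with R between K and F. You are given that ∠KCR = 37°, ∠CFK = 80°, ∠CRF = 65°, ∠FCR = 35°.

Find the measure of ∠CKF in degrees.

∠CKF = 28°

1. ∠CRK = 115°  [linear pair at R on KF]
2. ∠CKR = 28°  [△CKR]
3. ∠CKF = 28°  [R on ray KF]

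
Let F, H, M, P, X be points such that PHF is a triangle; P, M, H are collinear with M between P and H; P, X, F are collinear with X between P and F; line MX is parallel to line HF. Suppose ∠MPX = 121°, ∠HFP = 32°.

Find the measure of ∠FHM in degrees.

1. ∠FPH = 121°  [M on PH, X on PF]
2. ∠FHP = 27°  [△PHF]
3. ∠FHM = 27°  [M on ray HP]

∠FHM = 27°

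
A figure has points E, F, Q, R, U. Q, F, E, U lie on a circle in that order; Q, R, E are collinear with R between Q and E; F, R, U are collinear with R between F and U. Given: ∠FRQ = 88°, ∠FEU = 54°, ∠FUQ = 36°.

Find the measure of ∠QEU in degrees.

∠QEU = 18°

1. ∠FQU = 126°  [cyclic QFEU, opposite ∠Q+∠E]
2. ∠QFU = 18°  [△QFU]
3. ∠QEU = 18°  [same arc QU]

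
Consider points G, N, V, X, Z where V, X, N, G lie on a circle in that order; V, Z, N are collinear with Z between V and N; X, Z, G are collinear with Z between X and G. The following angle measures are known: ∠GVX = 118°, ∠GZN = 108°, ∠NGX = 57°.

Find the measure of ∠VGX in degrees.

1. ∠VZX = 108°  [vertical angles at Z]
2. ∠NVX = 57°  [same arc XN]
3. ∠GXV = 15°  [△VZX]
4. ∠VGX = 47°  [△VXG]

∠VGX = 47°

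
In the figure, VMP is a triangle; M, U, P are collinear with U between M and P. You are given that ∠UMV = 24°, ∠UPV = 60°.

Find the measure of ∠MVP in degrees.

∠MVP = 96°

1. ∠PMV = 24°  [U on ray MP]
2. ∠MPV = 60°  [U on ray PM]
3. ∠MVP = 96°  [△VMP]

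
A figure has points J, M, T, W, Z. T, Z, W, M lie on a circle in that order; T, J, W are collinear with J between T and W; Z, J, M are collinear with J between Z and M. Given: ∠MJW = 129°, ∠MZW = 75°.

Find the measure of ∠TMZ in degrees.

∠TMZ = 54°

1. ∠MJT = 51°  [linear pair at J on TW]
2. ∠MTW = 75°  [same arc WM]
3. ∠TMZ = 54°  [△TJM]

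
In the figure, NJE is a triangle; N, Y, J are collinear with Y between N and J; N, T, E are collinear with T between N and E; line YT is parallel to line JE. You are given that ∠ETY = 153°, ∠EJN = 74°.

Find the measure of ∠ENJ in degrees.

1. ∠NTY = 27°  [linear pair at T on NE]
2. ∠NYT = 74°  [YT∥JE, corresponding at Y]
3. ∠TNY = 79°  [△NYT]
4. ∠ENJ = 79°  [Y on NJ, T on NE]

∠ENJ = 79°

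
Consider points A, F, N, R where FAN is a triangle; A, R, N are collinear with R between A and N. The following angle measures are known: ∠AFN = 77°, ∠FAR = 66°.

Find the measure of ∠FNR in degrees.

1. ∠FAN = 66°  [R on ray AN]
2. ∠ANF = 37°  [△FAN]
3. ∠FNR = 37°  [R on ray NA]

∠FNR = 37°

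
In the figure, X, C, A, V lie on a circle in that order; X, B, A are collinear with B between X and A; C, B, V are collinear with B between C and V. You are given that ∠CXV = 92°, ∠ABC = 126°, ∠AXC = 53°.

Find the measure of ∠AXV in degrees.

1. ∠CAV = 88°  [cyclic XCAV, opposite ∠X+∠A]
2. ∠AVC = 53°  [same arc CA]
3. ∠ACV = 39°  [△CAV]
4. ∠AXV = 39°  [same arc AV]

∠AXV = 39°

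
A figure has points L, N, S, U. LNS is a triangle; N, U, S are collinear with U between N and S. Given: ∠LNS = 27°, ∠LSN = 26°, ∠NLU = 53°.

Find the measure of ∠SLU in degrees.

1. ∠LNU = 27°  [U on ray NS]
2. ∠LSU = 26°  [U on ray SN]
3. ∠LUN = 100°  [△LNU]
4. ∠LUS = 80°  [linear pair at U on NS]
5. ∠SLU = 74°  [△LUS]

∠SLU = 74°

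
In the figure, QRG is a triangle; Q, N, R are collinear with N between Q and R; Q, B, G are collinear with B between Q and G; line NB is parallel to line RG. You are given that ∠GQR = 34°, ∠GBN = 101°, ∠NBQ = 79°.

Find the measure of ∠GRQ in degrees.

∠GRQ = 67°

1. ∠BQN = 34°  [N on QR, B on QG]
2. ∠BNQ = 67°  [△QNB]
3. ∠GRQ = 67°  [NB∥RG, corresponding at N]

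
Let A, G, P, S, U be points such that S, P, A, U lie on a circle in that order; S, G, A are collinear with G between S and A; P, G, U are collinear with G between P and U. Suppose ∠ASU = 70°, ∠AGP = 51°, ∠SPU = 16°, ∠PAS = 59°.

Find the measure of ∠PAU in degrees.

1. ∠APU = 70°  [same arc AU]
2. ∠SGU = 51°  [vertical angles at G]
3. ∠SAU = 16°  [same arc SU]
4. ∠AGU = 129°  [linear pair at G on SA]
5. ∠AUP = 35°  [△AGU]
6. ∠PAU = 75°  [△PAU]

∠PAU = 75°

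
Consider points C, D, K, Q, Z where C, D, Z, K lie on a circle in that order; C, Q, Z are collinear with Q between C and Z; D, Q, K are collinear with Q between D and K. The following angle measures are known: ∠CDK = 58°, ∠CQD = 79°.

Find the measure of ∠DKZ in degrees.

∠DKZ = 43°

1. ∠CZK = 58°  [same arc CK]
2. ∠KQZ = 79°  [vertical angles at Q]
3. ∠DKZ = 43°  [△ZQK]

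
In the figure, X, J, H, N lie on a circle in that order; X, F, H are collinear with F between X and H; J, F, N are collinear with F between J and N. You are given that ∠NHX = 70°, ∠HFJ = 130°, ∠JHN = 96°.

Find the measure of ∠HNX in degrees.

1. ∠NJX = 70°  [same arc XN]
2. ∠NFX = 130°  [vertical angles at F]
3. ∠JXN = 84°  [cyclic XJHN, opposite ∠X+∠H]
4. ∠JNX = 26°  [△XJN]
5. ∠HXN = 24°  [△XFN]
6. ∠HNX = 86°  [△XHN]

∠HNX = 86°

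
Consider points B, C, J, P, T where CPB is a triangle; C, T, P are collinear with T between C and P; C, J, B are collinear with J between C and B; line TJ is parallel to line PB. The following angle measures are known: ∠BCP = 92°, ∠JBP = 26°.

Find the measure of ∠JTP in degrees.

1. ∠CBP = 26°  [J on ray BC]
2. ∠BPC = 62°  [△CPB]
3. ∠CTJ = 62°  [TJ∥PB, corresponding at T]
4. ∠JTP = 118°  [linear pair at T on CP]

∠JTP = 118°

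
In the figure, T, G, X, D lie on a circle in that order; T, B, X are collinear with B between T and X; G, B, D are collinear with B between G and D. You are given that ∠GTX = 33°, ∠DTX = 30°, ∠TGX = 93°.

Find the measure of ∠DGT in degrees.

1. ∠GDX = 33°  [same arc GX]
2. ∠GXT = 54°  [△TGX]
3. ∠DGX = 30°  [same arc XD]
4. ∠DXG = 117°  [△GXD]
5. ∠GDT = 54°  [same arc TG]
6. ∠DTG = 63°  [cyclic TGXD, opposite ∠T+∠X]
7. ∠DGT = 63°  [△TGD]

∠DGT = 63°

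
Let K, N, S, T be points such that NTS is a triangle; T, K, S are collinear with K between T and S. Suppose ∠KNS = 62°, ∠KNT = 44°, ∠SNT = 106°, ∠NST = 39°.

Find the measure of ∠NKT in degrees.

1. ∠NTS = 35°  [△NTS]
2. ∠KTN = 35°  [K on ray TS]
3. ∠NKT = 101°  [△NTK]

∠NKT = 101°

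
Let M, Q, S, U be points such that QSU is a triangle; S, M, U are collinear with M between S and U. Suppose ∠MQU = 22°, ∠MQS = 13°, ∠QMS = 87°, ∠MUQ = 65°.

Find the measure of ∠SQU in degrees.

1. ∠MSQ = 80°  [△QSM]
2. ∠QUS = 65°  [M on ray US]
3. ∠QSU = 80°  [M on ray SU]
4. ∠SQU = 35°  [△QSU]

∠SQU = 35°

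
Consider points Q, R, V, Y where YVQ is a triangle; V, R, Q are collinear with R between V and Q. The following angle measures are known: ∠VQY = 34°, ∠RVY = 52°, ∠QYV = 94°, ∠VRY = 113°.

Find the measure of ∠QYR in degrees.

∠QYR = 79°

1. ∠RQY = 34°  [R on ray QV]
2. ∠QRY = 67°  [linear pair at R on VQ]
3. ∠QYR = 79°  [△YRQ]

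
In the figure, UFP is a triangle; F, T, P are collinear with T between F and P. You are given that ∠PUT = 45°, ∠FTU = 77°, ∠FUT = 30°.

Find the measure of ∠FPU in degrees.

1. ∠PTU = 103°  [linear pair at T on FP]
2. ∠TPU = 32°  [△UTP]
3. ∠FPU = 32°  [T on ray PF]

∠FPU = 32°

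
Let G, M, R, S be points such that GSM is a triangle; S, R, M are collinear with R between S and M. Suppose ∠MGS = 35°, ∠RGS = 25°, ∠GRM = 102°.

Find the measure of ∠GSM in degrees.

∠GSM = 77°

1. ∠GRS = 78°  [linear pair at R on SM]
2. ∠GSR = 77°  [△GSR]
3. ∠GSM = 77°  [R on ray SM]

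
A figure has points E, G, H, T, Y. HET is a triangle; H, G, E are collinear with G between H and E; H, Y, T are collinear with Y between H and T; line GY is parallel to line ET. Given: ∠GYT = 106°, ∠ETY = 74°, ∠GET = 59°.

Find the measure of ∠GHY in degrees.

∠GHY = 47°

1. ∠ETH = 74°  [Y on ray TH]
2. ∠HET = 59°  [G on ray EH]
3. ∠EHT = 47°  [△HET]
4. ∠GHY = 47°  [G on HE, Y on HT]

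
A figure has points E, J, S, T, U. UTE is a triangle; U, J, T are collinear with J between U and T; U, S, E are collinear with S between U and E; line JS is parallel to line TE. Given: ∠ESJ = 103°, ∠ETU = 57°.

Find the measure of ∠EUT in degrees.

∠EUT = 46°

1. ∠JSU = 77°  [linear pair at S on UE]
2. ∠SJU = 57°  [JS∥TE, corresponding at J]
3. ∠JUS = 46°  [△UJS]
4. ∠EUT = 46°  [J on UT, S on UE]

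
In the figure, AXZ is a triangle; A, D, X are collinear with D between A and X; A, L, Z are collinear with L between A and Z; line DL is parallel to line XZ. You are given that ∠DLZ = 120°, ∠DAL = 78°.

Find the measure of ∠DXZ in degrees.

∠DXZ = 42°

1. ∠ALD = 60°  [linear pair at L on AZ]
2. ∠ADL = 42°  [△ADL]
3. ∠LDX = 138°  [linear pair at D on AX]
4. ∠DXZ = 42°  [DL∥XZ, co-interior at X–D]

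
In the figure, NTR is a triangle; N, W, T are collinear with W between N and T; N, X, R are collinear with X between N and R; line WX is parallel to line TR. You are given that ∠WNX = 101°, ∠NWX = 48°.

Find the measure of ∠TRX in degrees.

1. ∠NXW = 31°  [△NWX]
2. ∠RXW = 149°  [linear pair at X on NR]
3. ∠TRX = 31°  [WX∥TR, co-interior at R–X]

∠TRX = 31°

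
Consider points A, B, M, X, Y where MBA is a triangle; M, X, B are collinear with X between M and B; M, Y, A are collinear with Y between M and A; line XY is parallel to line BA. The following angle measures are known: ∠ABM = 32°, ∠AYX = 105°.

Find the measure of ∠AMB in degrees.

∠AMB = 73°

1. ∠MXY = 32°  [XY∥BA, corresponding at X]
2. ∠MYX = 75°  [linear pair at Y on MA]
3. ∠XMY = 73°  [△MXY]
4. ∠AMB = 73°  [X on MB, Y on MA]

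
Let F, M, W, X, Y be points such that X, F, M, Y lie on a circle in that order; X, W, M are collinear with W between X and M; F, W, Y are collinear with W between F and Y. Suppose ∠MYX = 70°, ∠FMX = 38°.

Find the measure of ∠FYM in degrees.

1. ∠MFX = 110°  [cyclic XFMY, opposite ∠F+∠Y]
2. ∠FXM = 32°  [△XFM]
3. ∠FYM = 32°  [same arc FM]

∠FYM = 32°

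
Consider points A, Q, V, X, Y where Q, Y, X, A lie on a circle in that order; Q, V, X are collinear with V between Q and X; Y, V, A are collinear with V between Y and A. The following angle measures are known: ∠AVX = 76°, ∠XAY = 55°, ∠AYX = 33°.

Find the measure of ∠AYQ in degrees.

1. ∠QVY = 76°  [vertical angles at V]
2. ∠XQY = 55°  [same arc YX]
3. ∠AYQ = 49°  [△QVY]

∠AYQ = 49°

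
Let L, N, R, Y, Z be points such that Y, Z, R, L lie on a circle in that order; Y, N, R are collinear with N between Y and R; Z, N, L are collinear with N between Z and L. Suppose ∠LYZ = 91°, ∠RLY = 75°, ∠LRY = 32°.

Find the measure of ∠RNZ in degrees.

1. ∠LYR = 73°  [△YRL]
2. ∠LZY = 32°  [same arc YL]
3. ∠LZR = 73°  [same arc RL]
4. ∠YLZ = 57°  [△YZL]
5. ∠YRZ = 57°  [same arc YZ]
6. ∠RNZ = 50°  [△ZNR]

∠RNZ = 50°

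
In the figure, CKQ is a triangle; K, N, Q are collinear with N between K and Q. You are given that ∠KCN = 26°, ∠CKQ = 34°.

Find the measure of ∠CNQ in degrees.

1. ∠CKN = 34°  [N on ray KQ]
2. ∠CNK = 120°  [△CKN]
3. ∠CNQ = 60°  [linear pair at N on KQ]

∠CNQ = 60°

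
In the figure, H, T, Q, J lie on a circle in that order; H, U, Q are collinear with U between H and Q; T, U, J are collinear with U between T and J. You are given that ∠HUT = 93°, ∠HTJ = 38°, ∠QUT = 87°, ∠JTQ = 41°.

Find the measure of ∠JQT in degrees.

1. ∠JUQ = 93°  [vertical angles at U]
2. ∠HQJ = 38°  [same arc HJ]
3. ∠QJT = 49°  [△QUJ]
4. ∠JQT = 90°  [△TQJ]

∠JQT = 90°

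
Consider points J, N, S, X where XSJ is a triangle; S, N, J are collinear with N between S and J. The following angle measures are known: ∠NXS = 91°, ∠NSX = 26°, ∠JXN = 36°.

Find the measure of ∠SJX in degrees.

∠SJX = 27°

1. ∠SNX = 63°  [△XSN]
2. ∠JNX = 117°  [linear pair at N on SJ]
3. ∠NJX = 27°  [△XNJ]
4. ∠SJX = 27°  [N on ray JS]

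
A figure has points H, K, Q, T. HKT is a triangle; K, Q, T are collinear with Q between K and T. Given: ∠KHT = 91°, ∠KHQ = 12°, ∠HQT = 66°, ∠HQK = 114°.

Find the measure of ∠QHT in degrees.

1. ∠HKQ = 54°  [△HKQ]
2. ∠HKT = 54°  [Q on ray KT]
3. ∠HTK = 35°  [△HKT]
4. ∠HTQ = 35°  [Q on ray TK]
5. ∠QHT = 79°  [△HQT]

∠QHT = 79°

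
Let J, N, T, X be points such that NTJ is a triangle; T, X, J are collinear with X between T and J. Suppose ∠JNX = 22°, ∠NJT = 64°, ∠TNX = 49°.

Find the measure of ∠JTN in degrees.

1. ∠NJX = 64°  [X on ray JT]
2. ∠JXN = 94°  [△NXJ]
3. ∠NXT = 86°  [linear pair at X on TJ]
4. ∠NTX = 45°  [△NTX]
5. ∠JTN = 45°  [X on ray TJ]

∠JTN = 45°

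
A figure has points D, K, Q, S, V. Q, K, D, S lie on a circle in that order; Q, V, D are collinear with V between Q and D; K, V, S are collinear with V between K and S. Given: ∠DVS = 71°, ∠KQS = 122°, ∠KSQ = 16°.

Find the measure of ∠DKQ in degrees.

∠DKQ = 97°

1. ∠KVQ = 71°  [vertical angles at V]
2. ∠QKS = 42°  [△QKS]
3. ∠KDQ = 16°  [same arc QK]
4. ∠DQK = 67°  [△QVK]
5. ∠DKQ = 97°  [△QKD]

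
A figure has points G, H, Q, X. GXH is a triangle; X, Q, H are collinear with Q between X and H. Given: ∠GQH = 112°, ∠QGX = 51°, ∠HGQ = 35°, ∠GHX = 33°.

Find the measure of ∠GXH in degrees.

∠GXH = 61°

1. ∠GQX = 68°  [linear pair at Q on XH]
2. ∠GXQ = 61°  [△GXQ]
3. ∠GXH = 61°  [Q on ray XH]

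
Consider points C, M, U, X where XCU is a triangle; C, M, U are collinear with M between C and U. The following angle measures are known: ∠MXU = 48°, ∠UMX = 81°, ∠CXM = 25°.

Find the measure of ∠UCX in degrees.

1. ∠CMX = 99°  [linear pair at M on CU]
2. ∠MCX = 56°  [△XCM]
3. ∠UCX = 56°  [M on ray CU]

∠UCX = 56°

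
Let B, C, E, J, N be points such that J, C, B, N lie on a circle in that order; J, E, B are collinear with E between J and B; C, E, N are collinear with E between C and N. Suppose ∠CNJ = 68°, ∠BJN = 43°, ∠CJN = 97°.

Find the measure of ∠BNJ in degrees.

1. ∠JCN = 15°  [△JCN]
2. ∠JBN = 15°  [same arc JN]
3. ∠BNJ = 122°  [△JBN]

∠BNJ = 122°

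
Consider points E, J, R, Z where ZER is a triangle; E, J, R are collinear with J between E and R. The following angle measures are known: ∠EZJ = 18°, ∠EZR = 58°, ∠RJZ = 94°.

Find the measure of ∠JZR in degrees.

1. ∠EJZ = 86°  [linear pair at J on ER]
2. ∠JEZ = 76°  [△ZEJ]
3. ∠REZ = 76°  [J on ray ER]
4. ∠ERZ = 46°  [△ZER]
5. ∠JRZ = 46°  [J on ray RE]
6. ∠JZR = 40°  [△ZJR]

∠JZR = 40°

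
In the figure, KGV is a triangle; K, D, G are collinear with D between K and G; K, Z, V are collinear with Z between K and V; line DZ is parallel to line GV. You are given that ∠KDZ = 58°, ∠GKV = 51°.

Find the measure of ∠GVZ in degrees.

∠GVZ = 71°

1. ∠KGV = 58°  [DZ∥GV, corresponding at D]
2. ∠GVK = 71°  [△KGV]
3. ∠GVZ = 71°  [Z on ray VK]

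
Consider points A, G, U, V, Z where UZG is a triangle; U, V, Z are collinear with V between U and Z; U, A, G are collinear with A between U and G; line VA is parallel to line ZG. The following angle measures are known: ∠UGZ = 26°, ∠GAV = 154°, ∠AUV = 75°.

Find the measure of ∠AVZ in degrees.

∠AVZ = 101°

1. ∠UAV = 26°  [VA∥ZG, corresponding at A]
2. ∠AVU = 79°  [△UVA]
3. ∠AVZ = 101°  [linear pair at V on UZ]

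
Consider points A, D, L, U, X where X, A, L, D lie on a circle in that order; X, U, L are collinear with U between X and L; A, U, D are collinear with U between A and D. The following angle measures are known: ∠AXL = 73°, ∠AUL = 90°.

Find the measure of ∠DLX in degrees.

∠DLX = 17°

1. ∠ADL = 73°  [same arc AL]
2. ∠DUX = 90°  [vertical angles at U]
3. ∠DUL = 90°  [linear pair at U on XL]
4. ∠DLX = 17°  [△LUD]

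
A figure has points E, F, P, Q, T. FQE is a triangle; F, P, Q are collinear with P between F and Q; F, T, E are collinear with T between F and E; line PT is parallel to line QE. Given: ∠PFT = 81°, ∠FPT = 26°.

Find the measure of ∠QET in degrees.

∠QET = 73°

1. ∠FTP = 73°  [△FPT]
2. ∠ETP = 107°  [linear pair at T on FE]
3. ∠QET = 73°  [PT∥QE, co-interior at E–T]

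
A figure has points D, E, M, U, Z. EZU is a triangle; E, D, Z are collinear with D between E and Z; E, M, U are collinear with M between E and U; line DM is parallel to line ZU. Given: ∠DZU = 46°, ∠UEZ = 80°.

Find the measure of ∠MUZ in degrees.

∠MUZ = 54°

1. ∠EZU = 46°  [D on ray ZE]
2. ∠EUZ = 54°  [△EZU]
3. ∠MUZ = 54°  [M on ray UE]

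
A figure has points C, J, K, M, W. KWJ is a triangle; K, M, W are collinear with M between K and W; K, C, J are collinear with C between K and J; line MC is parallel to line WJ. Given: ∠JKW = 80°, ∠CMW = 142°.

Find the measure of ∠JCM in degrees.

∠JCM = 118°

1. ∠CKM = 80°  [M on KW, C on KJ]
2. ∠CMK = 38°  [linear pair at M on KW]
3. ∠KCM = 62°  [△KMC]
4. ∠JCM = 118°  [linear pair at C on KJ]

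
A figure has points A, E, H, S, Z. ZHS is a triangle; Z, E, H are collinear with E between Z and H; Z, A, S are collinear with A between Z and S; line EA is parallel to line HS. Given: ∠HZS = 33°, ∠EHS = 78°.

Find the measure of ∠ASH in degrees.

1. ∠SHZ = 78°  [E on ray HZ]
2. ∠HSZ = 69°  [△ZHS]
3. ∠ASH = 69°  [A on ray SZ]

∠ASH = 69°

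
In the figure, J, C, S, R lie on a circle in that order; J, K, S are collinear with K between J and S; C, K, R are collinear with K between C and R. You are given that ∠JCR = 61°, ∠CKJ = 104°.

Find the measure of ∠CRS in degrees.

∠CRS = 15°

1. ∠JSR = 61°  [same arc JR]
2. ∠RKS = 104°  [vertical angles at K]
3. ∠CRS = 15°  [△SKR]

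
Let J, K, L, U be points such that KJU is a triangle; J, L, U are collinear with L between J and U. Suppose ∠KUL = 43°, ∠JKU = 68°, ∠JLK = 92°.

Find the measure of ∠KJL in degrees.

1. ∠JUK = 43°  [L on ray UJ]
2. ∠KJU = 69°  [△KJU]
3. ∠KJL = 69°  [L on ray JU]

∠KJL = 69°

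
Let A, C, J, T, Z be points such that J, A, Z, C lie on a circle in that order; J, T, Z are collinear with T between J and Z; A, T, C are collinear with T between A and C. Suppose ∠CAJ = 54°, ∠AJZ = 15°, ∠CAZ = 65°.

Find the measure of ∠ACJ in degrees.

∠ACJ = 46°

1. ∠ACZ = 15°  [same arc AZ]
2. ∠AZC = 100°  [△AZC]
3. ∠AJC = 80°  [cyclic JAZC, opposite ∠J+∠Z]
4. ∠ACJ = 46°  [△JAC]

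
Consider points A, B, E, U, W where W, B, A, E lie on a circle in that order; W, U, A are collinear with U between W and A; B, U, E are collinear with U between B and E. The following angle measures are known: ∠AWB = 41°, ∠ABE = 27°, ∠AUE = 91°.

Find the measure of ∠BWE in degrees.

∠BWE = 68°

1. ∠AEB = 41°  [same arc BA]
2. ∠BAE = 112°  [△BAE]
3. ∠BWE = 68°  [cyclic WBAE, opposite ∠W+∠A]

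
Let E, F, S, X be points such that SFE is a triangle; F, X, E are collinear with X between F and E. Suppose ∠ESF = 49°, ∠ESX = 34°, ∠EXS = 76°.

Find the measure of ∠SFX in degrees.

1. ∠SEX = 70°  [△SXE]
2. ∠FES = 70°  [X on ray EF]
3. ∠EFS = 61°  [△SFE]
4. ∠SFX = 61°  [X on ray FE]

∠SFX = 61°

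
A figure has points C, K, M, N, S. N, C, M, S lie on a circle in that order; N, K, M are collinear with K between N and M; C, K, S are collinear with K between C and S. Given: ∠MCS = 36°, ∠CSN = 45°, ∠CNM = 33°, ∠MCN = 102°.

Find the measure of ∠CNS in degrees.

1. ∠CSM = 33°  [same arc CM]
2. ∠CMS = 111°  [△CMS]
3. ∠CNS = 69°  [cyclic NCMS, opposite ∠N+∠M]

∠CNS = 69°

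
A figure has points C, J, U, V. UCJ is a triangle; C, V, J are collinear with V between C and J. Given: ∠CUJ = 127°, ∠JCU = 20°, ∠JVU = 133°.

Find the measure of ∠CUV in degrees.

1. ∠UCV = 20°  [V on ray CJ]
2. ∠CVU = 47°  [linear pair at V on CJ]
3. ∠CUV = 113°  [△UCV]

∠CUV = 113°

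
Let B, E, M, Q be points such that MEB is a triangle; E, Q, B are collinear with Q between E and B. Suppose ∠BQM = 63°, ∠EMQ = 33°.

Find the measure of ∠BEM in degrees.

1. ∠EQM = 117°  [linear pair at Q on EB]
2. ∠MEQ = 30°  [△MEQ]
3. ∠BEM = 30°  [Q on ray EB]

∠BEM = 30°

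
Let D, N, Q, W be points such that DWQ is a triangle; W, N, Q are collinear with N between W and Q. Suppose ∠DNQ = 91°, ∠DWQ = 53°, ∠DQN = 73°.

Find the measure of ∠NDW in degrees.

∠NDW = 38°

1. ∠DNW = 89°  [linear pair at N on WQ]
2. ∠DWN = 53°  [N on ray WQ]
3. ∠NDW = 38°  [△DWN]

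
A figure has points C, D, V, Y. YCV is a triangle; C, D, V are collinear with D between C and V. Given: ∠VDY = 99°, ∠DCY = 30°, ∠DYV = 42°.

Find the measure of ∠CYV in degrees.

1. ∠DVY = 39°  [△YDV]
2. ∠VCY = 30°  [D on ray CV]
3. ∠CVY = 39°  [D on ray VC]
4. ∠CYV = 111°  [△YCV]

∠CYV = 111°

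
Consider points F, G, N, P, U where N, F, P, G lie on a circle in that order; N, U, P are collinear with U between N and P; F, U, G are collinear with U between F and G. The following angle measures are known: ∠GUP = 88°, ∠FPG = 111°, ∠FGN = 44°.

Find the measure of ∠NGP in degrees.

1. ∠GUN = 92°  [linear pair at U on NP]
2. ∠FNG = 69°  [cyclic NFPG, opposite ∠N+∠P]
3. ∠GFN = 67°  [△NFG]
4. ∠GNP = 44°  [△NUG]
5. ∠GPN = 67°  [same arc NG]
6. ∠NGP = 69°  [△NPG]

∠NGP = 69°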